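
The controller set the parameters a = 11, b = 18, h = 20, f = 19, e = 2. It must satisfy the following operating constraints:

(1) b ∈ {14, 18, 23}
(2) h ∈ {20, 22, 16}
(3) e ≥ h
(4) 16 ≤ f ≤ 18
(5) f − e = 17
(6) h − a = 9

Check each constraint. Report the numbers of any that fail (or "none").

Constraints 3 and 4 do not hold.

(1) b = 18 is in {14, 18, 23}  OK
(2) h = 20 is in {20, 22, 16}  OK
(3) e = 2, h = 20; 2 < 20 (want ≥)  FAIL
(4) f = 19 is outside [16, 18]  FAIL
(5) f − e = 19 − 2 = 17  OK
(6) h − a = 20 − 11 = 9  OK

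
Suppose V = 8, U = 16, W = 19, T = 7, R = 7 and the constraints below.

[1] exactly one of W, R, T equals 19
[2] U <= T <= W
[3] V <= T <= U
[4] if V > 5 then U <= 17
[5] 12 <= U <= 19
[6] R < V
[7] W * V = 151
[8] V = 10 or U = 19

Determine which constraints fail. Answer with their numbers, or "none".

Constraints 2, 3, 7, 8 are violated.

[1] W=19, R=7, T=7; 1 of them equals 19 — holds.
[2] values 16, 7, 19; U = 16 is not <= T = 7 — fails.
[3] values 8, 7, 16; V = 8 is not <= T = 7 — fails.
[4] V = 8 > 5, so we need U ≤ 17; U = 16 ≤ 17 — holds.
[5] U = 16 lies in [12, 19] — holds.
[6] R = 7, V = 8; 7 < 8 — holds.
[7] W * V = 19 * 8 = 152, not 151 — fails.
[8] V = 8 ≠ 10 and U = 16 ≠ 19; both disjuncts false — fails.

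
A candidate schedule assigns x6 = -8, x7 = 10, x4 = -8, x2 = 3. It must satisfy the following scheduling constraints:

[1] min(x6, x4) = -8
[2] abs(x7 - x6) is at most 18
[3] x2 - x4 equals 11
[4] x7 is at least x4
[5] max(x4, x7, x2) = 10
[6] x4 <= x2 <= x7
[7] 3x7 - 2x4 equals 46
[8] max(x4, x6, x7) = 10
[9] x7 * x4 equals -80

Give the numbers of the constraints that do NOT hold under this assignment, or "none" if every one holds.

[1] min(-8, -8) = -8 — satisfied.
[2] abs(10 - (-8)) = 18; 18 ≤ 18 — satisfied.
[3] x2 - x4 = 3 - (-8) = 11 — satisfied.
[4] x7 = 10, x4 = -8; 10 ≥ -8 — satisfied.
[5] max(-8, 10, 3) = 10 — satisfied.
[6] values -8 <= 3 <= 10 — satisfied.
[7] 3x7 - 2x4 = 3(10) - 2(-8) = 46 — satisfied.
[8] max(-8, -8, 10) = 10 — satisfied.
[9] x7 * x4 = 10 * (-8) = -80 — satisfied.

All constraints are satisfied.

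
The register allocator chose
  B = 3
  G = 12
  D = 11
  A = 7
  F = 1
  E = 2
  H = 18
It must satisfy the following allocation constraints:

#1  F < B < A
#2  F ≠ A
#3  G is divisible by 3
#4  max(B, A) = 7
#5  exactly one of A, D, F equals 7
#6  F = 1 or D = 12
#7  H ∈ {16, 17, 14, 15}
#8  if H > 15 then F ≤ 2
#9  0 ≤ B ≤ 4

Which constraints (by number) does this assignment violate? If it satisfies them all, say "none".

No — constraint 7 is not satisfied.

#1 values 1 < 3 < 7  ✓
#2 F = 1, A = 7; distinct  ✓
#3 12 / 3 = 4, so 3 divides 12  ✓
#4 max(3, 7) = 7  ✓
#5 A=7, D=11, F=1; 1 of them equals 7  ✓
#6 F = 1 = 1 (first disjunct)  ✓
#7 H = 18 is not in {16, 17, 14, 15}  ✗
#8 H = 18 > 15, so we need F ≤ 2; F = 1 ≤ 2  ✓
#9 B = 3 lies in [0, 4]  ✓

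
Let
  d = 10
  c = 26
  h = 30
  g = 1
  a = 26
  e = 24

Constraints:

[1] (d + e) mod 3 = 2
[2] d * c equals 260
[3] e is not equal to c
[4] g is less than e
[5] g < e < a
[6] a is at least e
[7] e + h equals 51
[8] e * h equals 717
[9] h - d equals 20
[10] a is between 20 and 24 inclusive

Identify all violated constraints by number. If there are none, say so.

No — constraints 1, 7, 8, and 10 are not satisfied.

[1] d + e = 34; 34 mod 3 = 1, not 2 — fails.
[2] d * c = 10 * 26 = 260 — holds.
[3] e = 24, c = 26; distinct — holds.
[4] g = 1, e = 24; 1 < 24 — holds.
[5] values 1 < 24 < 26 — holds.
[6] a = 26, e = 24; 26 ≥ 24 — holds.
[7] e + h = 24 + 30 = 54, not 51 — fails.
[8] e * h = 24 * 30 = 720, not 717 — fails.
[9] h - d = 30 - 10 = 20 — holds.
[10] a = 26 is outside [20, 24] — fails.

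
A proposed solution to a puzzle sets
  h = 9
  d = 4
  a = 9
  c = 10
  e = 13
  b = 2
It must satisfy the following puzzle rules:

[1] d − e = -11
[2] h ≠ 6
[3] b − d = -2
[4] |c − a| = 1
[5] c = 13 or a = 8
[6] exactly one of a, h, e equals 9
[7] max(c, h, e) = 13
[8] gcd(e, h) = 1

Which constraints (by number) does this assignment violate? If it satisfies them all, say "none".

Violated: 1, 5, 6.

[1] d − e = 4 − 13 = -9, not -11  fails
[2] h = 9, and 9 ≠ 6  holds
[3] b − d = 2 − 4 = -2  holds
[4] |10 − 9| = 1  holds
[5] c = 10 ≠ 13 and a = 9 ≠ 8; both disjuncts false  fails
[6] a=9, h=9, e=13; 2 of them equal 9, not exactly one  fails
[7] max(10, 9, 13) = 13  holds
[8] gcd(13, 9) = 1  holds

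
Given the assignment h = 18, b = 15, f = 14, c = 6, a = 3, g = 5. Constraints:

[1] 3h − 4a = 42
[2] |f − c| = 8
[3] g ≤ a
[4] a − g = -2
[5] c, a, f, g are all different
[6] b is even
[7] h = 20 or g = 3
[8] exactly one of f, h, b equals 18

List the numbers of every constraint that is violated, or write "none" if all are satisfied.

Constraints 3, 6, and 7 are violated.

[1] 3h − 4a = 3(18) − 4(3) = 42  ✓
[2] |14 − 6| = 8  ✓
[3] g = 5, a = 3; 5 > 3 (want ≤)  ✗
[4] a − g = 3 − 5 = -2  ✓
[5] values 6, 3, 14, 5 are pairwise distinct  ✓
[6] b = 15 is odd  ✗
[7] h = 18 ≠ 20 and g = 5 ≠ 3; both disjuncts false  ✗
[8] f=14, h=18, b=15; 1 of them equals 18  ✓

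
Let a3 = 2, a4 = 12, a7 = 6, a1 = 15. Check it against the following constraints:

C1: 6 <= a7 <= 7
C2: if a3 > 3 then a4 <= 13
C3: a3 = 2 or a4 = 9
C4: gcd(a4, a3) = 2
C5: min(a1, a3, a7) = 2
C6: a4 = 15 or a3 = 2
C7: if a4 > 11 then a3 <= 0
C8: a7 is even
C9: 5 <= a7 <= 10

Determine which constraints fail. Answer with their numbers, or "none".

C1: a7 = 6 lies in [6, 7] — OK.
C2: a3 = 2, not > 3; antecedent false, conditional vacuously true — OK.
C3: a3 = 2 = 2 (first disjunct) — OK.
C4: gcd(12, 2) = 2 — OK.
C5: min(15, 2, 6) = 2 — OK.
C6: a4 = 12 ≠ 15, but a3 = 2 = 2 (second disjunct) — OK.
C7: a4 = 12 > 11, so we need a3 ≤ 0; but a3 = 2 > 0 — violated.
C8: a7 = 6 is even — OK.
C9: a7 = 6 lies in [5, 10] — OK.

The assignment fails constraint 7.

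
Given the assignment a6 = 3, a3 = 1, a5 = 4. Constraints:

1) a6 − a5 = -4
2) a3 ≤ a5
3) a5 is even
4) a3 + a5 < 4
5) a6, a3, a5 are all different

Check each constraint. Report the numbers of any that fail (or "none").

No — constraints 1 and 4 are not satisfied.

1) a6 − a5 = 3 − 4 = -1, not -4  ✗
2) a3 = 1, a5 = 4; 1 ≤ 4  ✓
3) a5 = 4 is even  ✓
4) a3 + a5 = 1 + 4 = 5; 5 ≥ 4, bound 4 not met  ✗
5) values 3, 1, 4 are pairwise distinct  ✓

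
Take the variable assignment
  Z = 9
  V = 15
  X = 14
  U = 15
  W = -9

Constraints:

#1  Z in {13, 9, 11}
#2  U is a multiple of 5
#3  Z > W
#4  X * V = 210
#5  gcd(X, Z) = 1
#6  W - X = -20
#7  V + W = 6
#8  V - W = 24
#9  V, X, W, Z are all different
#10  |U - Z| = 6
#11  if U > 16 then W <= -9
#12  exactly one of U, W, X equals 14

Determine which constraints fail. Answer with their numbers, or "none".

#1 Z = 9 is in {13, 9, 11}  yes
#2 15 / 5 = 3, so 5 divides 15  yes
#3 Z = 9, W = -9; 9 > -9  yes
#4 X * V = 14 * 15 = 210  yes
#5 gcd(14, 9) = 1  yes
#6 W - X = -9 - 14 = -23, not -20  no
#7 V + W = 15 + (-9) = 6  yes
#8 V - W = 15 - (-9) = 24  yes
#9 values 15, 14, -9, 9 are pairwise distinct  yes
#10 |15 - 9| = 6  yes
#11 U = 15, not > 16; antecedent false, conditional vacuously true  yes
#12 U=15, W=-9, X=14; 1 of them equals 14  yes

Constraint 6 does not hold.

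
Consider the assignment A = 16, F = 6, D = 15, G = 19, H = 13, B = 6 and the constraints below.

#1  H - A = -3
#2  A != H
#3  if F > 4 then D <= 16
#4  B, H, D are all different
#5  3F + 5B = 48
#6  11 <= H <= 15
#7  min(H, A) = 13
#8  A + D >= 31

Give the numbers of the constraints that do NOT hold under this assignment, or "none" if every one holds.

#1 H - A = 13 - 16 = -3 — satisfied.
#2 A = 16, H = 13; distinct — satisfied.
#3 F = 6 > 4, so we need D ≤ 16; D = 15 ≤ 16 — satisfied.
#4 values 6, 13, 15 are pairwise distinct — satisfied.
#5 3F + 5B = 3(6) + 5(6) = 48 — satisfied.
#6 H = 13 lies in [11, 15] — satisfied.
#7 min(13, 16) = 13 — satisfied.
#8 A + D = 16 + 15 = 31; 31 ≥ 31 — satisfied.

Yes — all constraints hold.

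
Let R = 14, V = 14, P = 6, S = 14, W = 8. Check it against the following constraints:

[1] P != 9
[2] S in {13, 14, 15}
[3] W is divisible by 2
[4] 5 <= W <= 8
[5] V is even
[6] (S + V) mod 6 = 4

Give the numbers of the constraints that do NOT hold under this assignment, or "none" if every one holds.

Yes — all constraints hold.

[1] P = 6, and 6 ≠ 9  ✔
[2] S = 14 is in {13, 14, 15}  ✔
[3] 8 / 2 = 4, so 2 divides 8  ✔
[4] W = 8 lies in [5, 8]  ✔
[5] V = 14 is even  ✔
[6] S + V = 28; 28 mod 6 = 4  ✔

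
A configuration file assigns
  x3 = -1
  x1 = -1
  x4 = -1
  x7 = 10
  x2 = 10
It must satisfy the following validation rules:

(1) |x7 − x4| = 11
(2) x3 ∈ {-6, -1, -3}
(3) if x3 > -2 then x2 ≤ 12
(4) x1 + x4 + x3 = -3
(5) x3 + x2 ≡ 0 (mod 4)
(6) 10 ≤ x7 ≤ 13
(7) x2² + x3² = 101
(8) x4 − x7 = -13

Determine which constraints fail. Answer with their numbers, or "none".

(1) |10 − (-1)| = 11  ✓
(2) x3 = -1 is in {-6, -1, -3}  ✓
(3) x3 = -1 > -2, so we need x2 ≤ 12; x2 = 10 ≤ 12  ✓
(4) x1 + x4 + x3 = -1 + (-1) + (-1) = -3  ✓
(5) x3 + x2 = 9; 9 mod 4 = 1, not 0  ✗
(6) x7 = 10 lies in [10, 13]  ✓
(7) x2² + x3² = 10² + (-1)² = 100 + 1 = 101  ✓
(8) x4 − x7 = -1 − 10 = -11, not -13  ✗

Violated: 5, 8.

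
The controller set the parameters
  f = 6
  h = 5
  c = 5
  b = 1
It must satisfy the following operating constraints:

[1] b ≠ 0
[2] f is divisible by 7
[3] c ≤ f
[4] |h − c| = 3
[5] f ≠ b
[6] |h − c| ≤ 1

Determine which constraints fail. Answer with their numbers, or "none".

[1] b = 1, and 1 ≠ 0 — holds.
[2] 6 = 7×0 + 6, so 7 does not divide 6 — fails.
[3] c = 5, f = 6; 5 ≤ 6 — holds.
[4] |5 − 5| = 0, not 3 — fails.
[5] f = 6, b = 1; distinct — holds.
[6] |5 − 5| = 0; 0 ≤ 1 — holds.

Constraints 2 and 4 are violated.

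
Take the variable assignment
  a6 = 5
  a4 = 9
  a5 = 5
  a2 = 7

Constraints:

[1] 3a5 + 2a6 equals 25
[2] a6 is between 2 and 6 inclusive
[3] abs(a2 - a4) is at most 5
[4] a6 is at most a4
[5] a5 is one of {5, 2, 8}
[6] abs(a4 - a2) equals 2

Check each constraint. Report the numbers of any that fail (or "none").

No violations.

[1] 3a5 + 2a6 = 3(5) + 2(5) = 25 — holds.
[2] a6 = 5 lies in [2, 6] — holds.
[3] abs(7 - 9) = 2; 2 ≤ 5 — holds.
[4] a6 = 5, a4 = 9; 5 ≤ 9 — holds.
[5] a5 = 5 is in {5, 2, 8} — holds.
[6] abs(9 - 7) = 2 — holds.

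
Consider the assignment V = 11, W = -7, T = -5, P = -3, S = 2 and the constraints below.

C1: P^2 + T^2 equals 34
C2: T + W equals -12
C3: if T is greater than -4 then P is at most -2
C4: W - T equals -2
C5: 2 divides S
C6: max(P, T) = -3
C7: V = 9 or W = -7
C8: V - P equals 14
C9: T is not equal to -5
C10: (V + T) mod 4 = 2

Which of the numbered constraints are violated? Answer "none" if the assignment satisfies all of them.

The assignment fails constraint 9.

C1: P^2 + T^2 = (-3)^2 + (-5)^2 = 9 + 25 = 34 — holds.
C2: T + W = -5 + (-7) = -12 — holds.
C3: T = -5, not > -4; antecedent false, conditional vacuously true — holds.
C4: W - T = -7 - (-5) = -2 — holds.
C5: 2 / 2 = 1, so 2 divides 2 — holds.
C6: max(-3, -5) = -3 — holds.
C7: V = 11 ≠ 9, but W = -7 = -7 (second disjunct) — holds.
C8: V - P = 11 - (-3) = 14 — holds.
C9: T = -5, but -5 is required to differ — fails.
C10: V + T = 6; 6 mod 4 = 2 — holds.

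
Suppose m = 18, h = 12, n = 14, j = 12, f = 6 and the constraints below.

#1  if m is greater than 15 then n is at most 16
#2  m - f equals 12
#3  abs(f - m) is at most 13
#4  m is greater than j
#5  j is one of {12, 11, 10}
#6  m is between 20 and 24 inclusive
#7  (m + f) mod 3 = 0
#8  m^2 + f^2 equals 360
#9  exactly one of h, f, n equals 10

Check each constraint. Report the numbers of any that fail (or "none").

#1 m = 18 > 15, so we need n ≤ 16; n = 14 ≤ 16  yes
#2 m - f = 18 - 6 = 12  yes
#3 abs(6 - 18) = 12; 12 ≤ 13  yes
#4 m = 18, j = 12; 18 > 12  yes
#5 j = 12 is in {12, 11, 10}  yes
#6 m = 18 is outside [20, 24]  no
#7 m + f = 24; 24 mod 3 = 0  yes
#8 m^2 + f^2 = 18^2 + 6^2 = 324 + 36 = 360  yes
#9 h=12, f=6, n=14; 0 of them equal 10, not exactly one  no

Constraints 6 and 9 do not hold.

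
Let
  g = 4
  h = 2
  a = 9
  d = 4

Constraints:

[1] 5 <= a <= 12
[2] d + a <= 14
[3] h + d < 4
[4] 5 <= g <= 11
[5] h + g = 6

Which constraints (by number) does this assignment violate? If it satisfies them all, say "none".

[1] a = 9 lies in [5, 12] — holds.
[2] d + a = 4 + 9 = 13; 13 ≤ 14 — holds.
[3] h + d = 2 + 4 = 6; 6 ≥ 4, bound 4 not met — fails.
[4] g = 4 is outside [5, 11] — fails.
[5] h + g = 2 + 4 = 6 — holds.

Violated: 3 and 4.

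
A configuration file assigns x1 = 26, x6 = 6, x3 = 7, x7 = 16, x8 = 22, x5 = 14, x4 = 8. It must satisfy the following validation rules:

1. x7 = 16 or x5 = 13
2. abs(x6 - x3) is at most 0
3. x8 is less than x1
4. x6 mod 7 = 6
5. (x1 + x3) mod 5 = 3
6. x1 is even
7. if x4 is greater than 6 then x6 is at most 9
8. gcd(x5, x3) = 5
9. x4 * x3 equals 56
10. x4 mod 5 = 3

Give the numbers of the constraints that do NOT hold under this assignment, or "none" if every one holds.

The assignment fails constraints 2, 8.

1. x7 = 16 = 16 (first disjunct) — holds.
2. abs(6 - 7) = 1; 1 > 0, exceeds bound 0 — fails.
3. x8 = 22, x1 = 26; 22 < 26 — holds.
4. 6 mod 7 = 6 — holds.
5. x1 + x3 = 33; 33 mod 5 = 3 — holds.
6. x1 = 26 is even — holds.
7. x4 = 8 > 6, so we need x6 ≤ 9; x6 = 6 ≤ 9 — holds.
8. gcd(14, 7) = 7, not 5 — fails.
9. x4 * x3 = 8 * 7 = 56 — holds.
10. 8 mod 5 = 3 — holds.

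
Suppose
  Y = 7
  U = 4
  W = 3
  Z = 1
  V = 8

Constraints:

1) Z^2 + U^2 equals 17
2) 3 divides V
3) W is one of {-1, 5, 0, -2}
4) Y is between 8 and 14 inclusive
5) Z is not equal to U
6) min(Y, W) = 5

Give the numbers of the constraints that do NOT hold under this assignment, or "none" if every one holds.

1) Z^2 + U^2 = 1^2 + 4^2 = 1 + 16 = 17  ✔
2) 8 = 3*2 + 2, so 3 does not divide 8  ✘
3) W = 3 is not in {-1, 5, 0, -2}  ✘
4) Y = 7 is outside [8, 14]  ✘
5) Z = 1, U = 4; distinct  ✔
6) min(7, 3) = 3, not 5  ✘

Constraints 2, 3, 4, 6 are violated.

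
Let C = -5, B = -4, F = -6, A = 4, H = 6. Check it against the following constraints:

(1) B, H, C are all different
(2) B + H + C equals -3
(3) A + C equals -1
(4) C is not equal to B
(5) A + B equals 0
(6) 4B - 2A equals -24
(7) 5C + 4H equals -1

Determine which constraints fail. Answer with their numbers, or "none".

(1) values -4, 6, -5 are pairwise distinct — holds.
(2) B + H + C = -4 + 6 + (-5) = -3 — holds.
(3) A + C = 4 + (-5) = -1 — holds.
(4) C = -5, B = -4; distinct — holds.
(5) A + B = 4 + (-4) = 0 — holds.
(6) 4B - 2A = 4(-4) - 2(4) = -24 — holds.
(7) 5C + 4H = 5(-5) + 4(6) = -1 — holds.

Yes — all constraints hold.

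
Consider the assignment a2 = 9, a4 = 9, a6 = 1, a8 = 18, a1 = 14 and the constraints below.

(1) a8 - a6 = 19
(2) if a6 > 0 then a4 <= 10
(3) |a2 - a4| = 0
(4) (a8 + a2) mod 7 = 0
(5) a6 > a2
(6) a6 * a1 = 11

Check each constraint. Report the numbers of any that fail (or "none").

(1) a8 - a6 = 18 - 1 = 17, not 19  ✗
(2) a6 = 1 > 0, so we need a4 ≤ 10; a4 = 9 ≤ 10  ✓
(3) |9 - 9| = 0  ✓
(4) a8 + a2 = 27; 27 mod 7 = 6, not 0  ✗
(5) a6 = 1, a2 = 9; 1 ≤ 9 (want >)  ✗
(6) a6 * a1 = 1 * 14 = 14, not 11  ✗

Constraints 1, 4, 5, 6 are violated.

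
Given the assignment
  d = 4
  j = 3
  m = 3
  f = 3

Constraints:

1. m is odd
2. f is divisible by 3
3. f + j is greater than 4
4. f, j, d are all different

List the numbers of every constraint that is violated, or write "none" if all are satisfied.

Violated: 4.

1. m = 3 is odd — holds.
2. 3 / 3 = 1, so 3 divides 3 — holds.
3. f + j = 3 + 3 = 6; 6 > 4 — holds.
4. f = j = 3, not all different — does not hold.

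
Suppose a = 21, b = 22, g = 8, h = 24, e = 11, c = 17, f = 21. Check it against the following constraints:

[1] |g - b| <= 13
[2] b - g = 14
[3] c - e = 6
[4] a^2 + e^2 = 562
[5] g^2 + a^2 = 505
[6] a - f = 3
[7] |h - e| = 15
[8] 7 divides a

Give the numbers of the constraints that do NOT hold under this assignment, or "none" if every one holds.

[1] |8 - 22| = 14; 14 > 13, exceeds bound 13 — violated.
[2] b - g = 22 - 8 = 14 — OK.
[3] c - e = 17 - 11 = 6 — OK.
[4] a^2 + e^2 = 21^2 + 11^2 = 441 + 121 = 562 — OK.
[5] g^2 + a^2 = 8^2 + 21^2 = 64 + 441 = 505 — OK.
[6] a - f = 21 - 21 = 0, not 3 — violated.
[7] |24 - 11| = 13, not 15 — violated.
[8] 21 / 7 = 3, so 7 divides 21 — OK.

No — constraints 1, 6, and 7 are not satisfied.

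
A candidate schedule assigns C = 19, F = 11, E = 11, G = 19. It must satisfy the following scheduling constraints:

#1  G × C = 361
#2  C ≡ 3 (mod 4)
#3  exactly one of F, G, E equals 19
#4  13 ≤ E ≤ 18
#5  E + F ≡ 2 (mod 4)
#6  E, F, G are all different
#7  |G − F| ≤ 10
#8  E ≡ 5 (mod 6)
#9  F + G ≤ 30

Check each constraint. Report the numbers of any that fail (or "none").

Violated: 4 and 6.

#1 G × C = 19 × 19 = 361 — satisfied.
#2 19 mod 4 = 3 — satisfied.
#3 F=11, G=19, E=11; 1 of them equals 19 — satisfied.
#4 E = 11 is outside [13, 18] — violated.
#5 E + F = 22; 22 mod 4 = 2 — satisfied.
#6 E = F = 11, not all different — violated.
#7 |19 − 11| = 8; 8 ≤ 10 — satisfied.
#8 11 mod 6 = 5 — satisfied.
#9 F + G = 11 + 19 = 30; 30 ≤ 30 — satisfied.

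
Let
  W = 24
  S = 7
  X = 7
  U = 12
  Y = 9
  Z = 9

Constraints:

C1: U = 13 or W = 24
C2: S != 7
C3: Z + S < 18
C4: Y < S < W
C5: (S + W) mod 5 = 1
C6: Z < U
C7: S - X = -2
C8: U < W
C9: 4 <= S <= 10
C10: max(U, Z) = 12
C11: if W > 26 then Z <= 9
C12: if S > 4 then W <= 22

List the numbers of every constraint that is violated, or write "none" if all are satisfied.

C1: U = 12 ≠ 13, but W = 24 = 24 (second disjunct) — satisfied.
C2: S = 7, but 7 is required to differ — violated.
C3: Z + S = 9 + 7 = 16; 16 < 18 — satisfied.
C4: values 9, 7, 24; Y = 9 is not < S = 7 — violated.
C5: S + W = 31; 31 mod 5 = 1 — satisfied.
C6: Z = 9, U = 12; 9 < 12 — satisfied.
C7: S - X = 7 - 7 = 0, not -2 — violated.
C8: U = 12, W = 24; 12 < 24 — satisfied.
C9: S = 7 lies in [4, 10] — satisfied.
C10: max(12, 9) = 12 — satisfied.
C11: W = 24, not > 26; antecedent false, conditional vacuously true — satisfied.
C12: S = 7 > 4, so we need W ≤ 22; but W = 24 > 22 — violated.

The assignment fails constraints 2, 4, 7, 12.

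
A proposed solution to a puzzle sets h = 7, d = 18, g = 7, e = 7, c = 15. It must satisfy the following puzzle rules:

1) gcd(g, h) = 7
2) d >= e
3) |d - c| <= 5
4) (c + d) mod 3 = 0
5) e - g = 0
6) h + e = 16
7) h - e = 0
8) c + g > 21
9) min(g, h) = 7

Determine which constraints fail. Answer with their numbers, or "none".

Constraint 6 is violated.

1) gcd(7, 7) = 7 — holds.
2) d = 18, e = 7; 18 ≥ 7 — holds.
3) |18 - 15| = 3; 3 ≤ 5 — holds.
4) c + d = 33; 33 mod 3 = 0 — holds.
5) e - g = 7 - 7 = 0 — holds.
6) h + e = 7 + 7 = 14, not 16 — fails.
7) h - e = 7 - 7 = 0 — holds.
8) c + g = 15 + 7 = 22; 22 > 21 — holds.
9) min(7, 7) = 7 — holds.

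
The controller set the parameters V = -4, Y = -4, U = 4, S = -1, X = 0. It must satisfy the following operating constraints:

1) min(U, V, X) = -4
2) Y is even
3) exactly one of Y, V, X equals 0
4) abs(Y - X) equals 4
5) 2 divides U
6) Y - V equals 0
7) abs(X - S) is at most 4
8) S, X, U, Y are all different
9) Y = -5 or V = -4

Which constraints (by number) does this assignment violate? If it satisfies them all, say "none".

No violations.

1) min(4, -4, 0) = -4 — holds.
2) Y = -4 is even — holds.
3) Y=-4, V=-4, X=0; 1 of them equals 0 — holds.
4) abs(-4 - 0) = 4 — holds.
5) 4 / 2 = 2, so 2 divides 4 — holds.
6) Y - V = -4 - (-4) = 0 — holds.
7) abs(0 - (-1)) = 1; 1 ≤ 4 — holds.
8) values -1, 0, 4, -4 are pairwise distinct — holds.
9) Y = -4 ≠ -5, but V = -4 = -4 (second disjunct) — holds.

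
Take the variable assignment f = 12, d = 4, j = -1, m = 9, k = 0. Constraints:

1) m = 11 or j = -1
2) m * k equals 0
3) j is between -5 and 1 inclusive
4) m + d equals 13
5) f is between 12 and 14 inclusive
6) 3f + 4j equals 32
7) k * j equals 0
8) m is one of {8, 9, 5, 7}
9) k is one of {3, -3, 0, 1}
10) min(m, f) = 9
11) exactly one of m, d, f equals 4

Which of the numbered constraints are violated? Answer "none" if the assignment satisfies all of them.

1) m = 9 ≠ 11, but j = -1 = -1 (second disjunct)  ✓
2) m * k = 9 * 0 = 0  ✓
3) j = -1 lies in [-5, 1]  ✓
4) m + d = 9 + 4 = 13  ✓
5) f = 12 lies in [12, 14]  ✓
6) 3f + 4j = 3(12) + 4(-1) = 32  ✓
7) k * j = 0 * (-1) = 0  ✓
8) m = 9 is in {8, 9, 5, 7}  ✓
9) k = 0 is in {3, -3, 0, 1}  ✓
10) min(9, 12) = 9  ✓
11) m=9, d=4, f=12; 1 of them equals 4  ✓

The assignment satisfies every constraint.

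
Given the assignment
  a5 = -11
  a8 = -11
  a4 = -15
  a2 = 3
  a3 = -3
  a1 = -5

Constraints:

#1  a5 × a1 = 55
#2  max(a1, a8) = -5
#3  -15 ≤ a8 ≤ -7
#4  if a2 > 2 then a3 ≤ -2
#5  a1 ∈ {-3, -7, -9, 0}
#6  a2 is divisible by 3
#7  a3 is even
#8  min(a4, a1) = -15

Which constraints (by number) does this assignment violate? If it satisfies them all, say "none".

Violated: 5, 7.

#1 a5 × a1 = -11 × (-5) = 55  ✓
#2 max(-5, -11) = -5  ✓
#3 a8 = -11 lies in [-15, -7]  ✓
#4 a2 = 3 > 2, so we need a3 ≤ -2; a3 = -3 ≤ -2  ✓
#5 a1 = -5 is not in {-3, -7, -9, 0}  ✗
#6 3 / 3 = 1, so 3 divides 3  ✓
#7 a3 = -3 is odd  ✗
#8 min(-15, -5) = -15  ✓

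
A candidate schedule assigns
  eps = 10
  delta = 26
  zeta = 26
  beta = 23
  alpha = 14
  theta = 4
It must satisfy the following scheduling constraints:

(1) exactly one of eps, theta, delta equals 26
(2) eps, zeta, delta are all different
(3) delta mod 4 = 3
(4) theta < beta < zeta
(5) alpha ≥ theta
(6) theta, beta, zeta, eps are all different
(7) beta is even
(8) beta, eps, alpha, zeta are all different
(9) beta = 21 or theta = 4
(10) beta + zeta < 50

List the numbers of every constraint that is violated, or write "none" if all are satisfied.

Constraints 2, 3, 7 do not hold.

(1) eps=10, theta=4, delta=26; 1 of them equals 26 — OK.
(2) zeta = delta = 26, not all different — violated.
(3) 26 mod 4 = 2, not 3 — violated.
(4) values 4 < 23 < 26 — OK.
(5) alpha = 14, theta = 4; 14 ≥ 4 — OK.
(6) values 4, 23, 26, 10 are pairwise distinct — OK.
(7) beta = 23 is odd — violated.
(8) values 23, 10, 14, 26 are pairwise distinct — OK.
(9) beta = 23 ≠ 21, but theta = 4 = 4 (second disjunct) — OK.
(10) beta + zeta = 23 + 26 = 49; 49 < 50 — OK.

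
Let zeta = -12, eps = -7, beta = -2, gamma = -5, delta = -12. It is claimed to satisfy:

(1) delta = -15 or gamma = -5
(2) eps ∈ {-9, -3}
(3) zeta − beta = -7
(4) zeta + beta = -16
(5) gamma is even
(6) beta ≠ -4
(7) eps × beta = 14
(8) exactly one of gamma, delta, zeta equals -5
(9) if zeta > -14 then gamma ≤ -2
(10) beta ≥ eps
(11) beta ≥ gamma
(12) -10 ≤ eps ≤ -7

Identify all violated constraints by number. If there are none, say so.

(1) delta = -12 ≠ -15, but gamma = -5 = -5 (second disjunct) — OK.
(2) eps = -7 is not in {-9, -3} — violated.
(3) zeta − beta = -12 − (-2) = -10, not -7 — violated.
(4) zeta + beta = -12 + (-2) = -14, not -16 — violated.
(5) gamma = -5 is odd — violated.
(6) beta = -2, and -2 ≠ -4 — OK.
(7) eps × beta = -7 × (-2) = 14 — OK.
(8) gamma=-5, delta=-12, zeta=-12; 1 of them equals -5 — OK.
(9) zeta = -12 > -14, so we need gamma ≤ -2; gamma = -5 ≤ -2 — OK.
(10) beta = -2, eps = -7; -2 ≥ -7 — OK.
(11) beta = -2, gamma = -5; -2 ≥ -5 — OK.
(12) eps = -7 lies in [-10, -7] — OK.

Constraints 2, 3, 4, and 5 do not hold.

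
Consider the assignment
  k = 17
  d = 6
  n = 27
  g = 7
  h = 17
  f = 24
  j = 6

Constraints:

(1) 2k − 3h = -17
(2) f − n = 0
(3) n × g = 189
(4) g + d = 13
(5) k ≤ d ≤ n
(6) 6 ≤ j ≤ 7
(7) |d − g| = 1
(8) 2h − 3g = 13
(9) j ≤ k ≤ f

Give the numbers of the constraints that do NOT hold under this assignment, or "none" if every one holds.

(1) 2k − 3h = 2(17) − 3(17) = -17 — holds.
(2) f − n = 24 − 27 = -3, not 0 — does not hold.
(3) n × g = 27 × 7 = 189 — holds.
(4) g + d = 7 + 6 = 13 — holds.
(5) values 17, 6, 27; k = 17 is not ≤ d = 6 — does not hold.
(6) j = 6 lies in [6, 7] — holds.
(7) |6 − 7| = 1 — holds.
(8) 2h − 3g = 2(17) − 3(7) = 13 — holds.
(9) values 6 ≤ 17 ≤ 24 — holds.

Violated: 2, 5.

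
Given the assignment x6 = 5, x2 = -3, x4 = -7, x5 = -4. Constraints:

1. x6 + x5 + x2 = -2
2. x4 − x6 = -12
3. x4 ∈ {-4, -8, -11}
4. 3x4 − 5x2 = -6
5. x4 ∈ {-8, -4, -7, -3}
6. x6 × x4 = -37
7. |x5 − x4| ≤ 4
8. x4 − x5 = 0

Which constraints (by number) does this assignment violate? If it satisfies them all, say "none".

Constraints 3, 6, 8 do not hold.

1. x6 + x5 + x2 = 5 + (-4) + (-3) = -2  holds
2. x4 − x6 = -7 − 5 = -12  holds
3. x4 = -7 is not in {-4, -8, -11}  fails
4. 3x4 − 5x2 = 3(-7) − 5(-3) = -6  holds
5. x4 = -7 is in {-8, -4, -7, -3}  holds
6. x6 × x4 = 5 × (-7) = -35, not -37  fails
7. |-4 − (-7)| = 3; 3 ≤ 4  holds
8. x4 − x5 = -7 − (-4) = -3, not 0  fails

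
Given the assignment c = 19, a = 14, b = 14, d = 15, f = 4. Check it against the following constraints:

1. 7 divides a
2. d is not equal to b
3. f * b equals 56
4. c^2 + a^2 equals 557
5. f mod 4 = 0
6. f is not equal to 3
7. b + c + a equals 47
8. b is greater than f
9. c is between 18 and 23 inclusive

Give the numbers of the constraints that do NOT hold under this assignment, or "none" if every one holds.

1. 14 / 7 = 2, so 7 divides 14  yes
2. d = 15, b = 14; distinct  yes
3. f * b = 4 * 14 = 56  yes
4. c^2 + a^2 = 19^2 + 14^2 = 361 + 196 = 557  yes
5. 4 mod 4 = 0  yes
6. f = 4, and 4 ≠ 3  yes
7. b + c + a = 14 + 19 + 14 = 47  yes
8. b = 14, f = 4; 14 > 4  yes
9. c = 19 lies in [18, 23]  yes

All constraints are satisfied.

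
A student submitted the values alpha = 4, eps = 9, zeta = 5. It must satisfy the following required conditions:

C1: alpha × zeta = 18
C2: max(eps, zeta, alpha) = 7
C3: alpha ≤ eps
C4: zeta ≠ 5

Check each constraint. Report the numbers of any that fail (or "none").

C1: alpha × zeta = 4 × 5 = 20, not 18 — fails.
C2: max(9, 5, 4) = 9, not 7 — fails.
C3: alpha = 4, eps = 9; 4 ≤ 9 — holds.
C4: zeta = 5, but 5 is required to differ — fails.

No — constraints 1, 2, and 4 are not satisfied.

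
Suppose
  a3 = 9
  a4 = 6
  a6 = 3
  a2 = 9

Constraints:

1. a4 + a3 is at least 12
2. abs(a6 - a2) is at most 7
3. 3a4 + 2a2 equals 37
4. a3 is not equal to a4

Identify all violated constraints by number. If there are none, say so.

1. a4 + a3 = 6 + 9 = 15; 15 ≥ 12  OK
2. abs(3 - 9) = 6; 6 ≤ 7  OK
3. 3a4 + 2a2 = 3(6) + 2(9) = 36, not 37  FAIL
4. a3 = 9, a4 = 6; distinct  OK

Violated: 3.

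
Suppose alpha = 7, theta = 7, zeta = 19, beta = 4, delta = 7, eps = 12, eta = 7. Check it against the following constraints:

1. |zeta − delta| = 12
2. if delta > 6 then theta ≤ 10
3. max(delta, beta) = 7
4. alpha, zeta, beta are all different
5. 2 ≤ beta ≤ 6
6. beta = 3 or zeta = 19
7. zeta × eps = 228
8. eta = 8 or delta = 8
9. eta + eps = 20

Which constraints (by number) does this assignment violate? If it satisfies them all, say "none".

1. |19 − 7| = 12  yes
2. delta = 7 > 6, so we need theta ≤ 10; theta = 7 ≤ 10  yes
3. max(7, 4) = 7  yes
4. values 7, 19, 4 are pairwise distinct  yes
5. beta = 4 lies in [2, 6]  yes
6. beta = 4 ≠ 3, but zeta = 19 = 19 (second disjunct)  yes
7. zeta × eps = 19 × 12 = 228  yes
8. eta = 7 ≠ 8 and delta = 7 ≠ 8; both disjuncts false  no
9. eta + eps = 7 + 12 = 19, not 20  no

Violated: 8, 9.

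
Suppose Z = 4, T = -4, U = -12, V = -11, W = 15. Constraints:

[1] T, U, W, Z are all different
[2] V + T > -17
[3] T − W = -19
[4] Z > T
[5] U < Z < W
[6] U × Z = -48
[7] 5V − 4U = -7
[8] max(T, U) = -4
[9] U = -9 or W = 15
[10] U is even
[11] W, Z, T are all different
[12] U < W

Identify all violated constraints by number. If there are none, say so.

Yes — all constraints hold.

[1] values -4, -12, 15, 4 are pairwise distinct  yes
[2] V + T = -11 + (-4) = -15; -15 > -17  yes
[3] T − W = -4 − 15 = -19  yes
[4] Z = 4, T = -4; 4 > -4  yes
[5] values -12 < 4 < 15  yes
[6] U × Z = -12 × 4 = -48  yes
[7] 5V − 4U = 5(-11) − 4(-12) = -7  yes
[8] max(-4, -12) = -4  yes
[9] U = -12 ≠ -9, but W = 15 = 15 (second disjunct)  yes
[10] U = -12 is even  yes
[11] values 15, 4, -4 are pairwise distinct  yes
[12] U = -12, W = 15; -12 < 15  yes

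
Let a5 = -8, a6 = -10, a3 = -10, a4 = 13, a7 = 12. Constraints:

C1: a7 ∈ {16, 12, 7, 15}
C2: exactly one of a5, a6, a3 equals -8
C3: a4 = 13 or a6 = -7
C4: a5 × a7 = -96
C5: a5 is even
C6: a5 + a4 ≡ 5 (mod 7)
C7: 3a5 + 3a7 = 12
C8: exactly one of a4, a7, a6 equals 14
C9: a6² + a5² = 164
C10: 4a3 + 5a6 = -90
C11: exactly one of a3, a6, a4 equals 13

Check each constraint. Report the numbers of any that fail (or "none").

Constraint 8 is violated.

C1: a7 = 12 is in {16, 12, 7, 15} — holds.
C2: a5=-8, a6=-10, a3=-10; 1 of them equals -8 — holds.
C3: a4 = 13 = 13 (first disjunct) — holds.
C4: a5 × a7 = -8 × 12 = -96 — holds.
C5: a5 = -8 is even — holds.
C6: a5 + a4 = 5; 5 mod 7 = 5 — holds.
C7: 3a5 + 3a7 = 3(-8) + 3(12) = 12 — holds.
C8: a4=13, a7=12, a6=-10; 0 of them equal 14, not exactly one — fails.
C9: a6² + a5² = (-10)² + (-8)² = 100 + 64 = 164 — holds.
C10: 4a3 + 5a6 = 4(-10) + 5(-10) = -90 — holds.
C11: a3=-10, a6=-10, a4=13; 1 of them equals 13 — holds.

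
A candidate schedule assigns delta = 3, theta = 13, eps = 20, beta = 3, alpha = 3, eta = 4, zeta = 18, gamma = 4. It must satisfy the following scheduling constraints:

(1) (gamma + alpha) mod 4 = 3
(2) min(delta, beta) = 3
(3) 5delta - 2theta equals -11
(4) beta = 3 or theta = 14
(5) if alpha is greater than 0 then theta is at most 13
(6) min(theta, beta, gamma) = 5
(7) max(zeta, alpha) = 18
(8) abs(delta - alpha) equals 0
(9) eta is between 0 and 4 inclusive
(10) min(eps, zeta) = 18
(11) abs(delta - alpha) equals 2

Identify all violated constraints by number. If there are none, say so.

No — constraints 6 and 11 are not satisfied.

(1) gamma + alpha = 7; 7 mod 4 = 3 — holds.
(2) min(3, 3) = 3 — holds.
(3) 5delta - 2theta = 5(3) - 2(13) = -11 — holds.
(4) beta = 3 = 3 (first disjunct) — holds.
(5) alpha = 3 > 0, so we need theta ≤ 13; theta = 13 ≤ 13 — holds.
(6) min(13, 3, 4) = 3, not 5 — does not hold.
(7) max(18, 3) = 18 — holds.
(8) abs(3 - 3) = 0 — holds.
(9) eta = 4 lies in [0, 4] — holds.
(10) min(20, 18) = 18 — holds.
(11) abs(3 - 3) = 0, not 2 — does not hold.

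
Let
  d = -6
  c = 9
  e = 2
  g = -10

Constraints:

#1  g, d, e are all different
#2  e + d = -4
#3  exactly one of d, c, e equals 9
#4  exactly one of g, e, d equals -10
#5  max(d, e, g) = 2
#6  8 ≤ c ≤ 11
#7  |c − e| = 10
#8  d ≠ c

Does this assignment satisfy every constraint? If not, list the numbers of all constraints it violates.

#1 values -10, -6, 2 are pairwise distinct  OK
#2 e + d = 2 + (-6) = -4  OK
#3 d=-6, c=9, e=2; 1 of them equals 9  OK
#4 g=-10, e=2, d=-6; 1 of them equals -10  OK
#5 max(-6, 2, -10) = 2  OK
#6 c = 9 lies in [8, 11]  OK
#7 |9 − 2| = 7, not 10  FAIL
#8 d = -6, c = 9; distinct  OK

The assignment fails constraint 7.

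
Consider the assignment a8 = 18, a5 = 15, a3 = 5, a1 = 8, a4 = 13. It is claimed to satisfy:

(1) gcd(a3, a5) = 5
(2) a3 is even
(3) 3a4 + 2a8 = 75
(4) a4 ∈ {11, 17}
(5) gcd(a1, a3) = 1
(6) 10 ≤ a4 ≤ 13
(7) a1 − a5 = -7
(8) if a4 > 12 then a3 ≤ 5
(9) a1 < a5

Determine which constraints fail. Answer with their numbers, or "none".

(1) gcd(5, 15) = 5 — holds.
(2) a3 = 5 is odd — fails.
(3) 3a4 + 2a8 = 3(13) + 2(18) = 75 — holds.
(4) a4 = 13 is not in {11, 17} — fails.
(5) gcd(8, 5) = 1 — holds.
(6) a4 = 13 lies in [10, 13] — holds.
(7) a1 − a5 = 8 − 15 = -7 — holds.
(8) a4 = 13 > 12, so we need a3 ≤ 5; a3 = 5 ≤ 5 — holds.
(9) a1 = 8, a5 = 15; 8 < 15 — holds.

Constraints 2, 4 are violated.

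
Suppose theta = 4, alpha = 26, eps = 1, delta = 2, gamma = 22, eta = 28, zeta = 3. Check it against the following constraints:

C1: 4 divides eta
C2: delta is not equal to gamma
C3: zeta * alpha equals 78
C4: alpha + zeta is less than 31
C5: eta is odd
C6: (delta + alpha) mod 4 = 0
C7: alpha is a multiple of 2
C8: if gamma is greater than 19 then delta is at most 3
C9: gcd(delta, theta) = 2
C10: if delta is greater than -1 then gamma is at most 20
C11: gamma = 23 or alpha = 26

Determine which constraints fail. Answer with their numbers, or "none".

C1: 28 / 4 = 7, so 4 divides 28 — holds.
C2: delta = 2, gamma = 22; distinct — holds.
C3: zeta * alpha = 3 * 26 = 78 — holds.
C4: alpha + zeta = 26 + 3 = 29; 29 < 31 — holds.
C5: eta = 28 is even — does not hold.
C6: delta + alpha = 28; 28 mod 4 = 0 — holds.
C7: 26 / 2 = 13, so 2 divides 26 — holds.
C8: gamma = 22 > 19, so we need delta ≤ 3; delta = 2 ≤ 3 — holds.
C9: gcd(2, 4) = 2 — holds.
C10: delta = 2 > -1, so we need gamma ≤ 20; but gamma = 22 > 20 — does not hold.
C11: gamma = 22 ≠ 23, but alpha = 26 = 26 (second disjunct) — holds.

Violated: 5, 10.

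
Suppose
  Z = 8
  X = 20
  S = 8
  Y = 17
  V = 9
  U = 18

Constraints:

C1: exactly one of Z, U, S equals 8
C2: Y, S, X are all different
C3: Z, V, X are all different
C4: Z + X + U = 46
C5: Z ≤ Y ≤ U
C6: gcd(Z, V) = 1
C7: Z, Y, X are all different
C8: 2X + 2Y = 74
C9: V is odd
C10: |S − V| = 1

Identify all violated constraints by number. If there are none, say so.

C1: Z=8, U=18, S=8; 2 of them equal 8, not exactly one  FAIL
C2: values 17, 8, 20 are pairwise distinct  OK
C3: values 8, 9, 20 are pairwise distinct  OK
C4: Z + X + U = 8 + 20 + 18 = 46  OK
C5: values 8 ≤ 17 ≤ 18  OK
C6: gcd(8, 9) = 1  OK
C7: values 8, 17, 20 are pairwise distinct  OK
C8: 2X + 2Y = 2(20) + 2(17) = 74  OK
C9: V = 9 is odd  OK
C10: |8 − 9| = 1  OK

Constraint 1 is violated.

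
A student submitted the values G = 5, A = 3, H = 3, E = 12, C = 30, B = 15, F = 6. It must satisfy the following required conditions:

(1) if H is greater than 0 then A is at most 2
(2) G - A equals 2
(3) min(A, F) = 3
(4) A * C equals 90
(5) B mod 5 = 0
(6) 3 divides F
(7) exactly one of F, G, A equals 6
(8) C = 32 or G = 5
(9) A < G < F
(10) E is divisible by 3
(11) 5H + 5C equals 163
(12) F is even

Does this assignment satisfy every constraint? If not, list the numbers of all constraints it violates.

The assignment fails constraints 1, 11.

(1) H = 3 > 0, so we need A ≤ 2; but A = 3 > 2 — does not hold.
(2) G - A = 5 - 3 = 2 — holds.
(3) min(3, 6) = 3 — holds.
(4) A * C = 3 * 30 = 90 — holds.
(5) 15 mod 5 = 0 — holds.
(6) 6 / 3 = 2, so 3 divides 6 — holds.
(7) F=6, G=5, A=3; 1 of them equals 6 — holds.
(8) C = 30 ≠ 32, but G = 5 = 5 (second disjunct) — holds.
(9) values 3 < 5 < 6 — holds.
(10) 12 / 3 = 4, so 3 divides 12 — holds.
(11) 5H + 5C = 5(3) + 5(30) = 165, not 163 — does not hold.
(12) F = 6 is even — holds.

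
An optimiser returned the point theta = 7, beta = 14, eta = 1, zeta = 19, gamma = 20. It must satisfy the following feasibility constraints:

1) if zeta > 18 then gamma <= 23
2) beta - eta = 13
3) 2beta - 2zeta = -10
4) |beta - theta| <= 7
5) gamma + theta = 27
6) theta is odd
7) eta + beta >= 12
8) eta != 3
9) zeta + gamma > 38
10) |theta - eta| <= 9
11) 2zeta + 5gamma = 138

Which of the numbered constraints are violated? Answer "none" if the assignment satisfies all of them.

None — every constraint holds.

1) zeta = 19 > 18, so we need gamma ≤ 23; gamma = 20 ≤ 23  ✔
2) beta - eta = 14 - 1 = 13  ✔
3) 2beta - 2zeta = 2(14) - 2(19) = -10  ✔
4) |14 - 7| = 7; 7 ≤ 7  ✔
5) gamma + theta = 20 + 7 = 27  ✔
6) theta = 7 is odd  ✔
7) eta + beta = 1 + 14 = 15; 15 ≥ 12  ✔
8) eta = 1, and 1 ≠ 3  ✔
9) zeta + gamma = 19 + 20 = 39; 39 > 38  ✔
10) |7 - 1| = 6; 6 ≤ 9  ✔
11) 2zeta + 5gamma = 2(19) + 5(20) = 138  ✔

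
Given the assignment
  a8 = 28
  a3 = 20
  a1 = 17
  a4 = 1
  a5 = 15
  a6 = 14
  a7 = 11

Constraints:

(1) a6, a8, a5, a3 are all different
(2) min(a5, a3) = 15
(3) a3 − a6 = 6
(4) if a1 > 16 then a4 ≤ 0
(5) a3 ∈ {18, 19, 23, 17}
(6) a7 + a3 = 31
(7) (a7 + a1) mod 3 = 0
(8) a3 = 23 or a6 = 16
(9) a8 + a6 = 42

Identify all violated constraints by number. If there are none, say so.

The assignment fails constraints 4, 5, 7, 8.

(1) values 14, 28, 15, 20 are pairwise distinct — OK.
(2) min(15, 20) = 15 — OK.
(3) a3 − a6 = 20 − 14 = 6 — OK.
(4) a1 = 17 > 16, so we need a4 ≤ 0; but a4 = 1 > 0 — violated.
(5) a3 = 20 is not in {18, 19, 23, 17} — violated.
(6) a7 + a3 = 11 + 20 = 31 — OK.
(7) a7 + a1 = 28; 28 mod 3 = 1, not 0 — violated.
(8) a3 = 20 ≠ 23 and a6 = 14 ≠ 16; both disjuncts false — violated.
(9) a8 + a6 = 28 + 14 = 42 — OK.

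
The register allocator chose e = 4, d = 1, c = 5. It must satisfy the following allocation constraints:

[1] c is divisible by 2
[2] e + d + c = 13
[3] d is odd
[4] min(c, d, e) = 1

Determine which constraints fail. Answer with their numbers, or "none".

Constraints 1 and 2 do not hold.

[1] 5 = 2×2 + 1, so 2 does not divide 5 — violated.
[2] e + d + c = 4 + 1 + 5 = 10, not 13 — violated.
[3] d = 1 is odd — satisfied.
[4] min(5, 1, 4) = 1 — satisfied.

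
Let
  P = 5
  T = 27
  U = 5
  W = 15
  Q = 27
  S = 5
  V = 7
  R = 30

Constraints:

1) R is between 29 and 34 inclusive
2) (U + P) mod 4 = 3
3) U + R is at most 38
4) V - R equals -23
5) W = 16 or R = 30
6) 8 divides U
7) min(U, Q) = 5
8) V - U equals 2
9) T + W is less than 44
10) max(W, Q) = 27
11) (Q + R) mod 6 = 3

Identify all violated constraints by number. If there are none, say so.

Violated: 2 and 6.

1) R = 30 lies in [29, 34] — holds.
2) U + P = 10; 10 mod 4 = 2, not 3 — fails.
3) U + R = 5 + 30 = 35; 35 ≤ 38 — holds.
4) V - R = 7 - 30 = -23 — holds.
5) W = 15 ≠ 16, but R = 30 = 30 (second disjunct) — holds.
6) 5 = 8*0 + 5, so 8 does not divide 5 — fails.
7) min(5, 27) = 5 — holds.
8) V - U = 7 - 5 = 2 — holds.
9) T + W = 27 + 15 = 42; 42 < 44 — holds.
10) max(15, 27) = 27 — holds.
11) Q + R = 57; 57 mod 6 = 3 — holds.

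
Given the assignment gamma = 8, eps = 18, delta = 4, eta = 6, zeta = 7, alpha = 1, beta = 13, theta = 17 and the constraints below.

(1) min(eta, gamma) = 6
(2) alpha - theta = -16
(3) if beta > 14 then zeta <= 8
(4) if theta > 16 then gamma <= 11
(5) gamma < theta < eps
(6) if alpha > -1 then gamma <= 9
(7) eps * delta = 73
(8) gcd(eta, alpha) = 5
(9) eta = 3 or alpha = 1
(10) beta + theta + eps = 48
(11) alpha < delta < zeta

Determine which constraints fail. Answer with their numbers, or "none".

(1) min(6, 8) = 6 — holds.
(2) alpha - theta = 1 - 17 = -16 — holds.
(3) beta = 13, not > 14; antecedent false, conditional vacuously true — holds.
(4) theta = 17 > 16, so we need gamma ≤ 11; gamma = 8 ≤ 11 — holds.
(5) values 8 < 17 < 18 — holds.
(6) alpha = 1 > -1, so we need gamma ≤ 9; gamma = 8 ≤ 9 — holds.
(7) eps * delta = 18 * 4 = 72, not 73 — fails.
(8) gcd(6, 1) = 1, not 5 — fails.
(9) eta = 6 ≠ 3, but alpha = 1 = 1 (second disjunct) — holds.
(10) beta + theta + eps = 13 + 17 + 18 = 48 — holds.
(11) values 1 < 4 < 7 — holds.

The assignment fails constraints 7, 8.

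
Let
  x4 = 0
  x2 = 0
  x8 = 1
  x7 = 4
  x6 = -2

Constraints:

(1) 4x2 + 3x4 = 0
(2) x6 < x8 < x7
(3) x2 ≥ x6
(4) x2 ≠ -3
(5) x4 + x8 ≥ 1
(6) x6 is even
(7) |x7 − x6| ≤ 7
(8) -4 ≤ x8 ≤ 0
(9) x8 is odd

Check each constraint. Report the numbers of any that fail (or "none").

(1) 4x2 + 3x4 = 4(0) + 3(0) = 0 — satisfied.
(2) values -2 < 1 < 4 — satisfied.
(3) x2 = 0, x6 = -2; 0 ≥ -2 — satisfied.
(4) x2 = 0, and 0 ≠ -3 — satisfied.
(5) x4 + x8 = 0 + 1 = 1; 1 ≥ 1 — satisfied.
(6) x6 = -2 is even — satisfied.
(7) |4 − (-2)| = 6; 6 ≤ 7 — satisfied.
(8) x8 = 1 is outside [-4, 0] — violated.
(9) x8 = 1 is odd — satisfied.

Constraint 8 is violated.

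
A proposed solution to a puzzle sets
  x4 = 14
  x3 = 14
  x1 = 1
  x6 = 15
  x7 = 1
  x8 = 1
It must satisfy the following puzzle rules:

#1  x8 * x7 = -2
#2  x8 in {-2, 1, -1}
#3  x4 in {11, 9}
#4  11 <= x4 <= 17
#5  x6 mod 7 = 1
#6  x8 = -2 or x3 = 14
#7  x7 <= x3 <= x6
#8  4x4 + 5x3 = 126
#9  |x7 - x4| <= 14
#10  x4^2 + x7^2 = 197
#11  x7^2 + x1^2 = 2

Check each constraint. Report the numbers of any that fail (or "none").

No — constraints 1, 3 are not satisfied.

#1 x8 * x7 = 1 * 1 = 1, not -2 — violated.
#2 x8 = 1 is in {-2, 1, -1} — OK.
#3 x4 = 14 is not in {11, 9} — violated.
#4 x4 = 14 lies in [11, 17] — OK.
#5 15 mod 7 = 1 — OK.
#6 x8 = 1 ≠ -2, but x3 = 14 = 14 (second disjunct) — OK.
#7 values 1 <= 14 <= 15 — OK.
#8 4x4 + 5x3 = 4(14) + 5(14) = 126 — OK.
#9 |1 - 14| = 13; 13 ≤ 14 — OK.
#10 x4^2 + x7^2 = 14^2 + 1^2 = 196 + 1 = 197 — OK.
#11 x7^2 + x1^2 = 1^2 + 1^2 = 1 + 1 = 2 — OK.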